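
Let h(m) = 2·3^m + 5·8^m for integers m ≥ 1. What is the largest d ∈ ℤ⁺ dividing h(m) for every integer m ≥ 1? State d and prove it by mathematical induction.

Computing the first values: h(1) = 46 and h(2) = 338; gcd(46, 338) = 2, so d ≤ 2.
We prove 2 | 2·3^m + 5·8^m for all m ≥ 1 by induction on m.
For the base case m = 1: h(1) = 46 = 2·(23), so 2 | h(1).
Inductive step: assume the claim holds for m = r, i.e. 2 | h(r). Then
h(r+1) − 8·h(r) = (2·3^(r+1) + 5·8^(r+1)) − 8·(2·3^r + 5·8^r) = (2)·3^r·(3 − 8) = (-10)·3^r. Since 2 | h(r) by the inductive hypothesis, 2 | 8·h(r); and 2 | -10 since -10 = 2·-5. Therefore 2 | h(r+1).
This completes the induction.
Therefore the largest such d is 2.

d = 2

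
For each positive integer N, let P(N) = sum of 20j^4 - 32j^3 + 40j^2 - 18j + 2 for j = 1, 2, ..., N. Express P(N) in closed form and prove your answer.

We claim P(N) = N(4N^4 + 2N^3 + 4N^2 + 3N - 1) for all N ≥ 1.
For the base case N = 1: P(1) = 12, and the closed form gives 12. They agree.
Inductive step: suppose the statement holds for some j ≥ 1, so P(j) = j(4j^4 + 2j^3 + 4j^2 + 3j - 1).
Then P(j+1) = P(j) + (20j^4 + 48j^3 + 64j^2 + 46j + 12) = (j(4j^4 + 2j^3 + 4j^2 + 3j - 1)) + (20j^4 + 48j^3 + 64j^2 + 46j + 12).
Simplifying, P(j+1) = (j + 1)(4j^4 + 18j^3 + 34j^2 + 33j + 12) = (j+1)(4(j+1)^4 + 2(j+1)^3 + 4(j+1)^2 + 3(j+1) - 1),
which is the closed form with N = j+1.
By the principle of mathematical induction, the result holds for all N ≥ 1.

P(N) = N(4N^4 + 2N^3 + 4N^2 + 3N - 1)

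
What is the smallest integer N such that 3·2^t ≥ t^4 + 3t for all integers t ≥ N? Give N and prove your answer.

At t = 13: 24576 < 28600, so the inequality fails and N ≥ 14. We prove 3·2^t ≥ t^4 + 3t for all t ≥ 14.
Base case (t = 14): 3·2^t = 49152 and t^4 + 3t = 38458, so 49152 ≥ 38458.
Suppose the result is true for t = i, so 3·2^i ≥ i^4 + 3i.
Then 3·2^(i + 1) = 2·(3·2^i) ≥ 2·(i^4 + 3i).
Also, for i ≥ 14 we have 2·(i^4 + 3i) ≥ (i+1)^4 + 3(i+1), since 2·(i^4 + 3i) − ((i+1)^4 + 3(i+1)) = i^4 - 4i^3 - 6i^2 - i - 4, which is nonnegative for all i ≥ 14.
Combining, 3·2^(i + 1) ≥ (i+1)^4 + 3(i+1).
Hence, by induction on t, the claim holds for every t ≥ 14.
Hence the smallest such N is 14.

N = 14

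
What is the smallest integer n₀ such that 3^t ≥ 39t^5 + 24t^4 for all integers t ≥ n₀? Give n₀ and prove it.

n₀ = 16

At t = 15: 14348907 < 30830625, so the inequality fails and n₀ ≥ 16. We prove 3^t ≥ 39t^5 + 24t^4 for all t ≥ 16.
Base case (t = 16): 3^t = 43046721 and 39t^5 + 24t^4 = 42467328, so 43046721 ≥ 42467328.
Inductive step: assume the claim holds for t = m, so 3^m ≥ 39m^5 + 24m^4.
Then 3^(m + 1) = 3·(3^m) ≥ 3·(39m^5 + 24m^4).
Also, for m ≥ 16 we have 3·(39m^5 + 24m^4) ≥ 39(m+1)^5 + 24(m+1)^4, since 3·(39m^5 + 24m^4) − (39(m+1)^5 + 24(m+1)^4) = 78m^5 - 147m^4 - 486m^3 - 534m^2 - 291m - 63, which is nonnegative for all m ≥ 16.
Combining, 3^(m + 1) ≥ 39(m+1)^5 + 24(m+1)^4.
Hence, by induction on t, the claim holds for every t ≥ 16.
Hence the smallest such n₀ is 16.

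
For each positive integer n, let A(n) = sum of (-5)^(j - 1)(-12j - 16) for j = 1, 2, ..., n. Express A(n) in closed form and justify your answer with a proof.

We claim A(n) = (-5)^n(2n + 3) - 3 for all n ≥ 1.
Base step (n = 1): A(1) = -28, and the closed form gives -28. They agree.
Inductive step: suppose the statement holds for some j ≥ 1, so A(j) = (-5)^j(2j + 3) - 3.
Then A(j+1) = A(j) + ((-5)^j(-12j - 28)) = ((-5)^j(2j + 3) - 3) + ((-5)^j(-12j - 28)).
Simplifying, A(j+1) = -10(-5)^j·j - 25(-5)^j - 3 = (-5)^(j+1)(2(j+1) + 3) - 3,
which is the closed form with n = j+1.
By the principle of mathematical induction, the result holds for all n ≥ 1.

A(n) = (-5)^n(2n + 3) - 3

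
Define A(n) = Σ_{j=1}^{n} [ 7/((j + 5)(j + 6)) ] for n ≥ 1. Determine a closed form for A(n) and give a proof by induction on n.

A(n) = 7n/(6(n + 6))

We claim A(n) = 7n/(6(n + 6)) for all n ≥ 1.
Base case (n = 1): A(1) = 1/6, and the closed form gives 1/6. They agree.
Inductive step: suppose the statement holds for some j ≥ 1, so A(j) = 7j/(6(j + 6)).
Then A(j+1) = A(j) + (7/((j + 6)(j + 7))) = (7j/(6(j + 6))) + (7/((j + 6)(j + 7))).
Simplifying, A(j+1) = 7(j + 1)/(6(j + 7)) = 7(j+1)/(6((j+1) + 6)),
which is the closed form with n = j+1.
This completes the induction.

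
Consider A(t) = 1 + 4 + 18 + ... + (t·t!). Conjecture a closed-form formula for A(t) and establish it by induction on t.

A(t) = (t + 1)! - 1

We claim A(t) = (t + 1)! - 1 for all t ≥ 1.
For the base case t = 1: A(1) = 1, and the closed form gives 1. They agree.
Suppose the result is true for t = p, so A(p) = (p + 1)! - 1.
Then A(p+1) = A(p) + ((p + 1)(p + 1)!) = ((p + 1)! - 1) + ((p + 1)(p + 1)!).
Simplifying, A(p+1) = ((p+1) + 1)! - 1,
which is the closed form with t = p+1.
This completes the induction.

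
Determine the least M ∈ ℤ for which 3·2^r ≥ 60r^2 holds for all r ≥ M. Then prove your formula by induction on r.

At r = 11: 6144 < 7260, so the inequality fails and M ≥ 12. We prove 3·2^r ≥ 60r^2 for all r ≥ 12.
For the base case r = 12: 3·2^r = 12288 and 60r^2 = 8640, so 12288 ≥ 8640.
Suppose the result is true for r = k, so 3·2^k ≥ 60k^2.
Then 3·2^(k + 1) = 2·(3·2^k) ≥ 2·(60k^2).
Also, for k ≥ 12 we have 2·(60k^2) ≥ 60(k+1)^2, since 2 ≥ (1 + 1/k)^2 for all k ≥ 12.
Combining, 3·2^(k + 1) ≥ 60(k+1)^2.
Hence, by induction on r, the claim holds for every r ≥ 12.
Hence the smallest such M is 12.

M = 12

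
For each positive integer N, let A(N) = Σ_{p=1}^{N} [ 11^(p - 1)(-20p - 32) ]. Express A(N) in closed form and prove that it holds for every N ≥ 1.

A(N) = -11^N(2N + 3) + 3

We claim A(N) = -11^N(2N + 3) + 3 for all N ≥ 1.
Base case (N = 1): A(1) = -52, and the closed form gives -52. They agree.
Suppose the result is true for N = p, so A(p) = -11^p(2p + 3) + 3.
Then A(p+1) = A(p) + (11^p(-20p - 52)) = (-11^p(2p + 3) + 3) + (11^p(-20p - 52)).
Simplifying, A(p+1) = -22·11^p·p - 55·11^p + 3 = -11^(p+1)(2(p+1) + 3) + 3,
which is the closed form with N = p+1.
By the principle of mathematical induction, the result holds for all N ≥ 1.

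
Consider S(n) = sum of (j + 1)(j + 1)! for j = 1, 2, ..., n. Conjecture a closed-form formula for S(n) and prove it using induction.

S(n) = (n + 2)! - 2

We claim S(n) = (n + 2)! - 2 for all n ≥ 1.
Base case (n = 1): S(1) = 4, and the closed form gives 4. They agree.
Inductive step: assume the claim holds for n = j, so S(j) = (j + 2)! - 2.
Then S(j+1) = S(j) + ((j + 2)(j + 2)!) = ((j + 2)! - 2) + ((j + 2)(j + 2)!).
Simplifying, S(j+1) = ((j+1) + 2)! - 2,
which is the closed form with n = j+1.
This completes the induction.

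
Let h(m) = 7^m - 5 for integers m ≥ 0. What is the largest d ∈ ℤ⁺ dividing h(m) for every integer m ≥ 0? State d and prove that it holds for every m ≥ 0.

Computing the first values: h(0) = -4 and h(1) = 2; gcd(-4, 2) = 2, so d ≤ 2.
We prove 2 | 7^m - 5 for all m ≥ 0 by induction on m.
Base case (m = 0): h(0) = -4 = 2·(-2), so 2 | h(0).
For the inductive step, assume it holds for an arbitrary i ≥ 0, i.e. 2 | h(i). Then
h(i+1) = 7^(i+1) - 5 = 7·(7^i - 5) + 30 = 7·h(i) + 30. The first term is divisible by 2 by the inductive hypothesis, and 30 is divisible by 2. Hence 2 | h(i+1).
By induction, the statement is established for all m ≥ 0.
Therefore the largest such d is 2.

d = 2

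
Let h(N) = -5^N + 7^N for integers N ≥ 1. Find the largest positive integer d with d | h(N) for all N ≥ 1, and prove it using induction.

Computing the first values: h(1) = 2 and h(2) = 24; gcd(2, 24) = 2, so d ≤ 2.
We prove 2 | -5^N + 7^N for all N ≥ 1 by induction on N.
Base step (N = 1): h(1) = 2 = 2·(1), so 2 | h(1).
Inductive step: assume the claim holds for N = i, i.e. 2 | h(i). Then
7^{i+1} − 5^{i+1} = 7·7^i − 5·5^i = 7·(7^i − 5^i) + (2)·5^i. The first term is divisible by 2 by the inductive hypothesis, and the second term (2)·5^i is divisible by 2 since 2 | 2. Hence 2 | h(i+1).
This completes the induction.
Therefore the largest such d is 2.

d = 2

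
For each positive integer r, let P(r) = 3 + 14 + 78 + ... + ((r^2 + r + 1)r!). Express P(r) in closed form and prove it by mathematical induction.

We claim P(r) = (r + 1)(r + 1)! - 1 for all r ≥ 1.
Base step (r = 1): P(1) = 3, and the closed form gives 3. They agree.
Suppose the result is true for r = k, so P(k) = (k + 1)(k + 1)! - 1.
Then P(k+1) = P(k) + ((k^2 + 3k + 3)(k + 1)!) = ((k + 1)(k + 1)! - 1) + ((k^2 + 3k + 3)(k + 1)!).
Simplifying, P(k+1) = ((k+1) + 1)((k+1) + 1)! - 1,
which is the closed form with r = k+1.
This completes the induction.

P(r) = (r + 1)(r + 1)! - 1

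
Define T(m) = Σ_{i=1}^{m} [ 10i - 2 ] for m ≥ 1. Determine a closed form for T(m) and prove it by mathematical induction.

We claim T(m) = m(5m + 3) for all m ≥ 1.
Base step (m = 1): T(1) = 8, and the closed form gives 8. They agree.
Suppose the result is true for m = i, so T(i) = i(5i + 3).
Then T(i+1) = T(i) + (10i + 8) = (i(5i + 3)) + (10i + 8).
Simplifying, T(i+1) = (i + 1)(5i + 8) = (i+1)(5(i+1) + 3),
which is the closed form with m = i+1.
This completes the induction.

T(m) = m(5m + 3)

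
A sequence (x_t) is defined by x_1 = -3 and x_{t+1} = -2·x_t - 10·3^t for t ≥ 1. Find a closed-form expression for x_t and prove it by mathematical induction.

Computing the first terms: x_1 = -3, x_2 = -24, x_3 = -42. This suggests x_t = 3(-2)^(t - 1) - 2·3^t.
Base step (t = 1): the formula gives -3 = -3 = x_1.
Suppose the result is true for t = j, so x_j = 3(-2)^(j - 1) - 2·3^j.
Then x_{j+1} = -2·x_j - 10·3^j = -2·(3(-2)^(j - 1) - 2·3^j) - 10·3^j = 3(-2)^j - 2·3^(j + 1) = 3(-2)^((j+1) - 1) - 2·3^(j+1),
which is the claimed formula at t = j+1.
By the principle of mathematical induction, the result holds for all t ≥ 1.

x_t = 3(-2)^(t - 1) - 2·3^t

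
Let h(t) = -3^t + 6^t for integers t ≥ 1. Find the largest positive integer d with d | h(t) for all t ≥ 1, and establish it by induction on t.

Computing the first values: h(1) = 3 and h(2) = 27; gcd(3, 27) = 3, so d ≤ 3.
We prove 3 | -3^t + 6^t for all t ≥ 1 by induction on t.
Base step (t = 1): h(1) = 3 = 3·(1), so 3 | h(1).
Inductive step: suppose the statement holds for some r ≥ 1, i.e. 3 | h(r). Then
6^{r+1} − 3^{r+1} = 6·6^r − 3·3^r = 6·(6^r − 3^r) + (3)·3^r. The first term is divisible by 3 by the inductive hypothesis, and the second term (3)·3^r is divisible by 3 since 3 | 3. Hence 3 | h(r+1).
By induction, the statement is established for all t ≥ 1.
Therefore the largest such d is 3.

d = 3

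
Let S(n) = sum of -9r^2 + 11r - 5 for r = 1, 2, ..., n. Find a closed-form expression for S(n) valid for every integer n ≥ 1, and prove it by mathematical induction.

We claim S(n) = -n(3n^2 - n + 1) for all n ≥ 1.
Base case (n = 1): S(1) = -3, and the closed form gives -3. They agree.
For the inductive step, assume it holds for an arbitrary r ≥ 1, so S(r) = r(-3r^2 + r - 1).
Then S(r+1) = S(r) + (11r - 9(r + 1)^2 + 6) = (r(-3r^2 + r - 1)) + (11r - 9(r + 1)^2 + 6).
Simplifying, S(r+1) = -(r + 1)(3r^2 + 5r + 3) = -(r+1)(3(r+1)^2 - (r+1) + 1),
which is the closed form with n = r+1.
Hence, by induction on n, the claim holds for every n ≥ 1.

S(n) = -n(3n^2 - n + 1)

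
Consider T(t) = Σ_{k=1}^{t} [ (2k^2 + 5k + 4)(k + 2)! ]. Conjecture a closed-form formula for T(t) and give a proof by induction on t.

We claim T(t) = (2t + 1)(t + 3)! - 6 for all t ≥ 1.
When t = 1: T(1) = 66, and the closed form gives 66. They agree.
For the inductive step, assume it holds for an arbitrary k ≥ 1, so T(k) = (2k + 1)(k + 3)! - 6.
Then T(k+1) = T(k) + ((2k^2 + 9k + 11)(k + 3)!) = ((2k + 1)(k + 3)! - 6) + ((2k^2 + 9k + 11)(k + 3)!).
Simplifying, T(k+1) = (2(k+1) + 1)((k+1) + 3)! - 6,
which is the closed form with t = k+1.
By the principle of mathematical induction, the result holds for all t ≥ 1.

T(t) = (2t + 1)(t + 3)! - 6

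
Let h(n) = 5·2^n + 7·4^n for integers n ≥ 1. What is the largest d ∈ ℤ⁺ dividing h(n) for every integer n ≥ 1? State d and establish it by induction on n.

Computing the first values: h(1) = 38 and h(2) = 132; gcd(38, 132) = 2, so d ≤ 2.
We prove 2 | 5·2^n + 7·4^n for all n ≥ 1 by induction on n.
When n = 1: h(1) = 38 = 2·(19), so 2 | h(1).
Inductive step: assume the claim holds for n = p, i.e. 2 | h(p). Then
h(p+1) − 4·h(p) = (5·2^(p+1) + 7·4^(p+1)) − 4·(5·2^p + 7·4^p) = (5)·2^p·(2 − 4) = (-10)·2^p. Since 2 | h(p) by the inductive hypothesis, 2 | 4·h(p); and 2 | -10 since -10 = 2·-5. Therefore 2 | h(p+1).
Hence, by induction on n, the claim holds for every n ≥ 1.
Therefore the largest such d is 2.

d = 2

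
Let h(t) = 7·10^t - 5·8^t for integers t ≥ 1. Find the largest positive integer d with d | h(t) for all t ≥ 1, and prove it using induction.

Computing the first values: h(1) = 30 and h(2) = 380; gcd(30, 380) = 10, so d ≤ 10.
We prove 10 | 7·10^t - 5·8^t for all t ≥ 1 by induction on t.
Base case (t = 1): h(1) = 30 = 10·(3), so 10 | h(1).
Inductive step: assume the claim holds for t = j, i.e. 10 | h(j). Then
h(j+1) − 10·h(j) = (7·10^(j+1) - 5·8^(j+1)) − 10·(7·10^j - 5·8^j) = (-5)·8^j·(8 − 10) = (10)·8^j. Since 10 | h(j) by the inductive hypothesis, 10 | 10·h(j); and 10 | 10 since 10 = 10·1. Therefore 10 | h(j+1).
By induction, the statement is established for all t ≥ 1.
Therefore the largest such d is 10.

d = 10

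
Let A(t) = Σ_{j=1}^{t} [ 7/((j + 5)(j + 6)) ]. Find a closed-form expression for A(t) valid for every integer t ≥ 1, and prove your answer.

We claim A(t) = 7t/(6(t + 6)) for all t ≥ 1.
Base step (t = 1): A(1) = 1/6, and the closed form gives 1/6. They agree.
Inductive step: assume the claim holds for t = j, so A(j) = 7j/(6(j + 6)).
Then A(j+1) = A(j) + (7/((j + 6)(j + 7))) = (7j/(6(j + 6))) + (7/((j + 6)(j + 7))).
Simplifying, A(j+1) = 7(j + 1)/(6(j + 7)) = 7(j+1)/(6((j+1) + 6)),
which is the closed form with t = j+1.
Hence, by induction on t, the claim holds for every t ≥ 1.

A(t) = 7t/(6(t + 6))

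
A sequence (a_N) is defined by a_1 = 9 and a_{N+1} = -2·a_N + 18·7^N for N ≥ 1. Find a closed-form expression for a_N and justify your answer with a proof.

Computing the first terms: a_1 = 9, a_2 = 108, a_3 = 666. This suggests a_N = -5(-2)^(N - 1) + 2·7^N.
When N = 1: the formula gives 9 = 9 = a_1.
Inductive step: suppose the statement holds for some p ≥ 1, so a_p = -5(-2)^(p - 1) + 2·7^p.
Then a_{p+1} = -2·a_p + 18·7^p = -2·(-5(-2)^(p - 1) + 2·7^p) + 18·7^p = -5(-2)^p + 2·7^(p + 1) = -5(-2)^((p+1) - 1) + 2·7^(p+1),
which is the claimed formula at N = p+1.
By induction, the statement is established for all N ≥ 1.

a_N = -5(-2)^(N - 1) + 2·7^N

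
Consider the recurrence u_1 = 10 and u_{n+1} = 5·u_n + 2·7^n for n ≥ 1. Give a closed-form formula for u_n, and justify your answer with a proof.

Computing the first terms: u_1 = 10, u_2 = 64, u_3 = 418. This suggests u_n = 3·5^(n - 1) + 7^n.
For the base case n = 1: the formula gives 10 = 10 = u_1.
Suppose the result is true for n = j, so u_j = 3·5^(j - 1) + 7^j.
Then u_{j+1} = 5·u_j + 2·7^j = 5·(3·5^(j - 1) + 7^j) + 2·7^j = 3·5^j + 7^(j + 1) = 3·5^((j+1) - 1) + 7^(j+1),
which is the claimed formula at n = j+1.
By the principle of mathematical induction, the result holds for all n ≥ 1.

u_n = 3·5^(n - 1) + 7^n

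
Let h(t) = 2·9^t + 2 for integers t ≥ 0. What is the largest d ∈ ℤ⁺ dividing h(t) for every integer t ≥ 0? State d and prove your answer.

d = 4

Computing the first values: h(0) = 4 and h(1) = 20; gcd(4, 20) = 4, so d ≤ 4.
We prove 4 | 2·9^t + 2 for all t ≥ 0 by induction on t.
Base case (t = 0): h(0) = 4 = 4·(1), so 4 | h(0).
Inductive step: assume the claim holds for t = j, i.e. 4 | h(j). Then
h(j+1) = 2·9^(j+1) + 2 = 9·(2·9^j + 2) - 16 = 9·h(j) - 16. The first term is divisible by 4 by the inductive hypothesis, and -16 is divisible by 4. Hence 4 | h(j+1).
Hence, by induction on t, the claim holds for every t ≥ 0.
Therefore the largest such d is 4.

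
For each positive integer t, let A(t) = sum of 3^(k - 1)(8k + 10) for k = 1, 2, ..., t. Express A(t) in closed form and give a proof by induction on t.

A(t) = 3^t(4t + 3) - 3

We claim A(t) = 3^t(4t + 3) - 3 for all t ≥ 1.
Base step (t = 1): A(1) = 18, and the closed form gives 18. They agree.
Inductive step: assume the claim holds for t = k, so A(k) = 3^k(4k + 3) - 3.
Then A(k+1) = A(k) + (3^k(8k + 18)) = (3^k(4k + 3) - 3) + (3^k(8k + 18)).
Simplifying, A(k+1) = 12·3^k·k + 21·3^k - 3 = 3^(k+1)(4(k+1) + 3) - 3,
which is the closed form with t = k+1.
This completes the induction.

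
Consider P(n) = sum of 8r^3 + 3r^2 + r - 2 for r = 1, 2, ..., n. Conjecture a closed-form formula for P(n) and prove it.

P(n) = n(2n^3 + 5n^2 + 4n - 1)

We claim P(n) = n(2n^3 + 5n^2 + 4n - 1) for all n ≥ 1.
Base step (n = 1): P(1) = 10, and the closed form gives 10. They agree.
Suppose the result is true for n = r, so P(r) = r(2r^3 + 5r^2 + 4r - 1).
Then P(r+1) = P(r) + (8r^3 + 27r^2 + 31r + 10) = (r(2r^3 + 5r^2 + 4r - 1)) + (8r^3 + 27r^2 + 31r + 10).
Simplifying, P(r+1) = (r + 1)(2r^3 + 11r^2 + 20r + 10) = (r+1)(2(r+1)^3 + 5(r+1)^2 + 4(r+1) - 1),
which is the closed form with n = r+1.
Hence, by induction on n, the claim holds for every n ≥ 1.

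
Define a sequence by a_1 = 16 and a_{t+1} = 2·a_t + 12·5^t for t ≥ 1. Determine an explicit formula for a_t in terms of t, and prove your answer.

Computing the first terms: a_1 = 16, a_2 = 92, a_3 = 484. This suggests a_t = -2^(t + 1) + 4·5^t.
Base step (t = 1): the formula gives 16 = 16 = a_1.
Inductive step: suppose the statement holds for some i ≥ 1, so a_i = -2^(i + 1) + 4·5^i.
Then a_{i+1} = 2·a_i + 12·5^i = 2·(-2^(i + 1) + 4·5^i) + 12·5^i = -2^(i + 2) + 4·5^(i + 1) = -2^((i+1) + 1) + 4·5^(i+1),
which is the claimed formula at t = i+1.
By induction, the statement is established for all t ≥ 1.

a_t = -2^(t + 1) + 4·5^t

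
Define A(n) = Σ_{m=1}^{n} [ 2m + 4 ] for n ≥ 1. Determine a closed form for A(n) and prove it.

A(n) = n(n + 5)

We claim A(n) = n(n + 5) for all n ≥ 1.
For the base case n = 1: A(1) = 6, and the closed form gives 6. They agree.
Suppose the result is true for n = m, so A(m) = m(m + 5).
Then A(m+1) = A(m) + (2m + 6) = (m(m + 5)) + (2m + 6).
Simplifying, A(m+1) = (m + 1)(m + 6) = (m+1)((m+1) + 5),
which is the closed form with n = m+1.
Hence, by induction on n, the claim holds for every n ≥ 1.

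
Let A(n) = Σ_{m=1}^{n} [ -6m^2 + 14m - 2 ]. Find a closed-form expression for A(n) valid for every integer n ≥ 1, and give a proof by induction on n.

A(n) = -2n(n^2 - 2n - 2)

We claim A(n) = -2n(n^2 - 2n - 2) for all n ≥ 1.
Base step (n = 1): A(1) = 6, and the closed form gives 6. They agree.
Suppose the result is true for n = m, so A(m) = 2m(-m^2 + 2m + 2).
Then A(m+1) = A(m) + (-6m^2 + 2m + 6) = (2m(-m^2 + 2m + 2)) + (-6m^2 + 2m + 6).
Simplifying, A(m+1) = -2(m + 1)(m^2 - 3) = -2(m+1)((m+1)^2 - 2(m+1) - 2),
which is the closed form with n = m+1.
By the principle of mathematical induction, the result holds for all n ≥ 1.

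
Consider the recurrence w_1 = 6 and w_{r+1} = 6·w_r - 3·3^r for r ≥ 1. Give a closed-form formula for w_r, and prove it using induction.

Computing the first terms: w_1 = 6, w_2 = 27, w_3 = 135. This suggests w_r = 3^r + 3·6^(r - 1).
Base step (r = 1): the formula gives 6 = 6 = w_1.
For the inductive step, assume it holds for an arbitrary p ≥ 1, so w_p = 3^p + 3·6^(p - 1).
Then w_{p+1} = 6·w_p - 3·3^p = 6·(3^p + 3·6^(p - 1)) - 3·3^p = 3^(p + 1) + 3·6^p = 3^(p+1) + 3·6^((p+1) - 1),
which is the claimed formula at r = p+1.
This completes the induction.

w_r = 3^r + 3·6^(r - 1)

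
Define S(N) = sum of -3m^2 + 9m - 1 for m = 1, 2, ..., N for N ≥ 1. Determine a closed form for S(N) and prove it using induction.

S(N) = -N(N^2 - 3N - 3)

We claim S(N) = -N(N^2 - 3N - 3) for all N ≥ 1.
When N = 1: S(1) = 5, and the closed form gives 5. They agree.
For the inductive step, assume it holds for an arbitrary m ≥ 1, so S(m) = m(-m^2 + 3m + 3).
Then S(m+1) = S(m) + (-3m^2 + 3m + 5) = (m(-m^2 + 3m + 3)) + (-3m^2 + 3m + 5).
Simplifying, S(m+1) = -(m + 1)(m^2 - m - 5) = -(m+1)((m+1)^2 - 3(m+1) - 3),
which is the closed form with N = m+1.
By the principle of mathematical induction, the result holds for all N ≥ 1.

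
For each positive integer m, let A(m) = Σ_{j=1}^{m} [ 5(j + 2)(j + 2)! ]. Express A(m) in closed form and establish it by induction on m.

We claim A(m) = 5(m + 3)! - 30 for all m ≥ 1.
When m = 1: A(1) = 90, and the closed form gives 90. They agree.
For the inductive step, assume it holds for an arbitrary j ≥ 1, so A(j) = 5(j + 3)! - 30.
Then A(j+1) = A(j) + (5(j + 3)(j + 3)!) = (5(j + 3)! - 30) + (5(j + 3)(j + 3)!).
Simplifying, A(j+1) = 5((j+1) + 3)! - 30,
which is the closed form with m = j+1.
Hence, by induction on m, the claim holds for every m ≥ 1.

A(m) = 5(m + 3)! - 30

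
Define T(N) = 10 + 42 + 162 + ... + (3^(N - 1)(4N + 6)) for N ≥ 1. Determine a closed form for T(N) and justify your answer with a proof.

We claim T(N) = 2·3^N(N + 1) - 2 for all N ≥ 1.
For the base case N = 1: T(1) = 10, and the closed form gives 10. They agree.
Suppose the result is true for N = r, so T(r) = 2·3^r(r + 1) - 2.
Then T(r+1) = T(r) + (3^r(4r + 10)) = (2·3^r(r + 1) - 2) + (3^r(4r + 10)).
Simplifying, T(r+1) = 6·3^r·r + 12·3^r - 2 = 2·3^(r+1)((r+1) + 1) - 2,
which is the closed form with N = r+1.
Hence, by induction on N, the claim holds for every N ≥ 1.

T(N) = 2·3^N(N + 1) - 2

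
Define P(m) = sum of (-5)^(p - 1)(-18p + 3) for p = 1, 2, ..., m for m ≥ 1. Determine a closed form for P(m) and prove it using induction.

We claim P(m) = 3(-5)^m·m for all m ≥ 1.
Base case (m = 1): P(1) = -15, and the closed form gives -15. They agree.
Inductive step: suppose the statement holds for some p ≥ 1, so P(p) = 3(-5)^p·p.
Then P(p+1) = P(p) + ((-5)^p(-18p - 15)) = (3(-5)^p·p) + ((-5)^p(-18p - 15)).
Simplifying, P(p+1) = (-5)^(p + 1)(3p + 3) = 3(-5)^(p+1)·(p+1),
which is the closed form with m = p+1.
By induction, the statement is established for all m ≥ 1.

P(m) = 3(-5)^m·m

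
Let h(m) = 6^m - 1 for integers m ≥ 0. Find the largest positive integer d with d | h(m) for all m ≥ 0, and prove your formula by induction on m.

Computing the first values: h(0) = 0 and h(1) = 5; gcd(0, 5) = 5, so d ≤ 5.
We prove 5 | 6^m - 1 for all m ≥ 0 by induction on m.
Base case (m = 0): h(0) = 0 = 5·(0), so 5 | h(0).
Inductive step: assume the claim holds for m = i, i.e. 5 | h(i). Then
h(i+1) = 6^(i+1) - 1 = 6·(6^i - 1) + 5 = 6·h(i) + 5. The first term is divisible by 5 by the inductive hypothesis, and 5 is divisible by 5. Hence 5 | h(i+1).
This completes the induction.
Therefore the largest such d is 5.

d = 5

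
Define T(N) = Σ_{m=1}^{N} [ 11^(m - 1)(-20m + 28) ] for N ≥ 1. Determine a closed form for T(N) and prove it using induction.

We claim T(N) = 11^N(-2N + 3) - 3 for all N ≥ 1.
For the base case N = 1: T(1) = 8, and the closed form gives 8. They agree.
Suppose the result is true for N = m, so T(m) = 11^m(-2m + 3) - 3.
Then T(m+1) = T(m) + (11^m(-20m + 8)) = (11^m(-2m + 3) - 3) + (11^m(-20m + 8)).
Simplifying, T(m+1) = -22·11^m·m + 11·11^m - 3 = 11^(m+1)(-2(m+1) + 3) - 3,
which is the closed form with N = m+1.
By the principle of mathematical induction, the result holds for all N ≥ 1.

T(N) = 11^N(-2N + 3) - 3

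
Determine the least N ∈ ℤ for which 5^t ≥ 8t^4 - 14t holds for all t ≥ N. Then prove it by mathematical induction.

N = 6

At t = 5: 3125 < 4930, so the inequality fails and N ≥ 6. We prove 5^t ≥ 8t^4 - 14t for all t ≥ 6.
Base step (t = 6): 5^t = 15625 and 8t^4 - 14t = 10284, so 15625 ≥ 10284.
Inductive step: assume the claim holds for t = j, so 5^j ≥ 8j^4 - 14j.
Then 5^(j + 1) = 5·(5^j) ≥ 5·(8j^4 - 14j).
Also, for j ≥ 6 we have 5·(8j^4 - 14j) ≥ 8(j+1)^4 - 14(j+1), since 5·(8j^4 - 14j) − (8(j+1)^4 - 14(j+1)) = 32j^4 - 32j^3 - 48j^2 - 88j + 6, which is nonnegative for all j ≥ 6.
Combining, 5^(j + 1) ≥ 8(j+1)^4 - 14(j+1).
By the principle of mathematical induction, the result holds for all t ≥ 6.
Hence the smallest such N is 6.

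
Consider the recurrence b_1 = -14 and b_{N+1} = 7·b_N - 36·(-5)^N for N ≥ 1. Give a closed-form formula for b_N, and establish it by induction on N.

Computing the first terms: b_1 = -14, b_2 = 82, b_3 = -326. This suggests b_N = 3(-5)^N + 7^(N - 1).
Base case (N = 1): the formula gives -14 = -14 = b_1.
For the inductive step, assume it holds for an arbitrary m ≥ 1, so b_m = 3(-5)^m + 7^(m - 1).
Then b_{m+1} = 7·b_m - 36·(-5)^m = 7·(3(-5)^m + 7^(m - 1)) - 36·(-5)^m = 3(-5)^(m + 1) + 7^m = 3(-5)^(m+1) + 7^((m+1) - 1),
which is the claimed formula at N = m+1.
This completes the induction.

b_N = 3(-5)^N + 7^(N - 1)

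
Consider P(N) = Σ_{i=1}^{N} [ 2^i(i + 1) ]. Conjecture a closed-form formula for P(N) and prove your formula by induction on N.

We claim P(N) = 2^(N + 1)N for all N ≥ 1.
Base step (N = 1): P(1) = 4, and the closed form gives 4. They agree.
Inductive step: assume the claim holds for N = i, so P(i) = 2^(i + 1)i.
Then P(i+1) = P(i) + (2^(i + 1)(i + 2)) = (2^(i + 1)i) + (2^(i + 1)(i + 2)).
Simplifying, P(i+1) = 2^(i + 2)(i + 1) = 2^((i+1) + 1)(i+1),
which is the closed form with N = i+1.
Hence, by induction on N, the claim holds for every N ≥ 1.

P(N) = 2^(N + 1)N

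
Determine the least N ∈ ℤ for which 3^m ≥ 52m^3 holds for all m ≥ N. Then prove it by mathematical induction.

N = 10

At m = 9: 19683 < 37908, so the inequality fails and N ≥ 10. We prove 3^m ≥ 52m^3 for all m ≥ 10.
When m = 10: 3^m = 59049 and 52m^3 = 52000, so 59049 ≥ 52000.
For the inductive step, assume it holds for an arbitrary p ≥ 10, so 3^p ≥ 52p^3.
Then 3^(p + 1) = 3·(3^p) ≥ 3·(52p^3).
Also, for p ≥ 10 we have 3·(52p^3) ≥ 52(p+1)^3, since 3 ≥ (1 + 1/p)^3 for all p ≥ 10.
Combining, 3^(p + 1) ≥ 52(p+1)^3.
Hence, by induction on m, the claim holds for every m ≥ 10.
Hence the smallest such N is 10.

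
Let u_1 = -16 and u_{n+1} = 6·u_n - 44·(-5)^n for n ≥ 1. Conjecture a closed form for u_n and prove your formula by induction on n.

u_n = 4(-5)^n + 4·6^(n - 1)

Computing the first terms: u_1 = -16, u_2 = 124, u_3 = -356. This suggests u_n = 4(-5)^n + 4·6^(n - 1).
For the base case n = 1: the formula gives -16 = -16 = u_1.
Suppose the result is true for n = k, so u_k = 4(-5)^k + 4·6^(k - 1).
Then u_{k+1} = 6·u_k - 44·(-5)^k = 6·(4(-5)^k + 4·6^(k - 1)) - 44·(-5)^k = 4(-5)^(k + 1) + 4·6^k = 4(-5)^(k+1) + 4·6^((k+1) - 1),
which is the claimed formula at n = k+1.
This completes the induction.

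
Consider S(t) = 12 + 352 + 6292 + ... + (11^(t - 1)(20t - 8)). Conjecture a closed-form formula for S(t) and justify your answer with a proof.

S(t) = 11^t(2t - 1) + 1

We claim S(t) = 11^t(2t - 1) + 1 for all t ≥ 1.
Base case (t = 1): S(1) = 12, and the closed form gives 12. They agree.
Suppose the result is true for t = p, so S(p) = 11^p(2p - 1) + 1.
Then S(p+1) = S(p) + (11^p(20p + 12)) = (11^p(2p - 1) + 1) + (11^p(20p + 12)).
Simplifying, S(p+1) = 22·11^p·p + 11·11^p + 1 = 11^(p+1)(2(p+1) - 1) + 1,
which is the closed form with t = p+1.
Hence, by induction on t, the claim holds for every t ≥ 1.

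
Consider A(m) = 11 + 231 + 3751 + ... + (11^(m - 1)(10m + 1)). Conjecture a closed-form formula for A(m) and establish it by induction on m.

A(m) = 11^m·m

We claim A(m) = 11^m·m for all m ≥ 1.
For the base case m = 1: A(1) = 11, and the closed form gives 11. They agree.
Inductive step: suppose the statement holds for some k ≥ 1, so A(k) = 11^k·k.
Then A(k+1) = A(k) + (11^k(10k + 11)) = (11^k·k) + (11^k(10k + 11)).
Simplifying, A(k+1) = 11^(k + 1)(k + 1) = 11^(k+1)·(k+1),
which is the closed form with m = k+1.
By induction, the statement is established for all m ≥ 1.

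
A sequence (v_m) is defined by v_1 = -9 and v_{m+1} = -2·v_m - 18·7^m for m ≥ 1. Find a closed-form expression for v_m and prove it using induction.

Computing the first terms: v_1 = -9, v_2 = -108, v_3 = -666. This suggests v_m = 5(-2)^(m - 1) - 2·7^m.
For the base case m = 1: the formula gives -9 = -9 = v_1.
Inductive step: suppose the statement holds for some k ≥ 1, so v_k = 5(-2)^(k - 1) - 2·7^k.
Then v_{k+1} = -2·v_k - 18·7^k = -2·(5(-2)^(k - 1) - 2·7^k) - 18·7^k = 5(-2)^k - 2·7^(k + 1) = 5(-2)^((k+1) - 1) - 2·7^(k+1),
which is the claimed formula at m = k+1.
By induction, the statement is established for all m ≥ 1.

v_m = 5(-2)^(m - 1) - 2·7^m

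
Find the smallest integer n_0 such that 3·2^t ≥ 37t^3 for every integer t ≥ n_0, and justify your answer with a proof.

n_0 = 16

At t = 15: 98304 < 124875, so the inequality fails and n_0 ≥ 16. We prove 3·2^t ≥ 37t^3 for all t ≥ 16.
For the base case t = 16: 3·2^t = 196608 and 37t^3 = 151552, so 196608 ≥ 151552.
Inductive step: assume the claim holds for t = j, so 3·2^j ≥ 37j^3.
Then 3·2^(j + 1) = 2·(3·2^j) ≥ 2·(37j^3).
Also, for j ≥ 16 we have 2·(37j^3) ≥ 37(j+1)^3, since 2 ≥ (1 + 1/j)^3 for all j ≥ 16.
Combining, 3·2^(j + 1) ≥ 37(j+1)^3.
Hence, by induction on t, the claim holds for every t ≥ 16.
Hence the smallest such n_0 is 16.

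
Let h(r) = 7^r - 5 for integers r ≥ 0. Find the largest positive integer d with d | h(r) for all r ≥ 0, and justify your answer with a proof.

d = 2

Computing the first values: h(0) = -4 and h(1) = 2; gcd(-4, 2) = 2, so d ≤ 2.
We prove 2 | 7^r - 5 for all r ≥ 0 by induction on r.
Base step (r = 0): h(0) = -4 = 2·(-2), so 2 | h(0).
For the inductive step, assume it holds for an arbitrary k ≥ 0, i.e. 2 | h(k). Then
h(k+1) = 7^(k+1) - 5 = 7·(7^k - 5) + 30 = 7·h(k) + 30. The first term is divisible by 2 by the inductive hypothesis, and 30 is divisible by 2. Hence 2 | h(k+1).
By the principle of mathematical induction, the result holds for all r ≥ 0.
Therefore the largest such d is 2.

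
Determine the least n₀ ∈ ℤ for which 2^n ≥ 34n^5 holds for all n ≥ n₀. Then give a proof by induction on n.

n₀ = 30

At n = 29: 536870912 < 697379066, so the inequality fails and n₀ ≥ 30. We prove 2^n ≥ 34n^5 for all n ≥ 30.
Base case (n = 30): 2^n = 1073741824 and 34n^5 = 826200000, so 1073741824 ≥ 826200000.
For the inductive step, assume it holds for an arbitrary k ≥ 30, so 2^k ≥ 34k^5.
Then 2^(k + 1) = 2·(2^k) ≥ 2·(34k^5).
Also, for k ≥ 30 we have 2·(34k^5) ≥ 34(k+1)^5, since 2 ≥ (1 + 1/k)^5 for all k ≥ 30.
Combining, 2^(k + 1) ≥ 34(k+1)^5.
By induction, the statement is established for all n ≥ 30.
Hence the smallest such n₀ is 30.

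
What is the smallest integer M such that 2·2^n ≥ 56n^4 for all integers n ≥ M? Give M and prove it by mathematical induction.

M = 23

At n = 22: 8388608 < 13118336, so the inequality fails and M ≥ 23. We prove 2·2^n ≥ 56n^4 for all n ≥ 23.
For the base case n = 23: 2·2^n = 16777216 and 56n^4 = 15671096, so 16777216 ≥ 15671096.
For the inductive step, assume it holds for an arbitrary p ≥ 23, so 2·2^p ≥ 56p^4.
Then 2·2^(p + 1) = 2·(2·2^p) ≥ 2·(56p^4).
Also, for p ≥ 23 we have 2·(56p^4) ≥ 56(p+1)^4, since 2 ≥ (1 + 1/p)^4 for all p ≥ 23.
Combining, 2·2^(p + 1) ≥ 56(p+1)^4.
Hence, by induction on n, the claim holds for every n ≥ 23.
Hence the smallest such M is 23.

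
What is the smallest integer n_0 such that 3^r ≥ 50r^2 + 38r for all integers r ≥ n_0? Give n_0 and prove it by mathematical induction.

n_0 = 8

At r = 7: 2187 < 2716, so the inequality fails and n_0 ≥ 8. We prove 3^r ≥ 50r^2 + 38r for all r ≥ 8.
Base step (r = 8): 3^r = 6561 and 50r^2 + 38r = 3504, so 6561 ≥ 3504.
Suppose the result is true for r = k, so 3^k ≥ 50k^2 + 38k.
Then 3^(k + 1) = 3·(3^k) ≥ 3·(50k^2 + 38k).
Also, for k ≥ 8 we have 3·(50k^2 + 38k) ≥ 50(k+1)^2 + 38(k+1), since 3·(50k^2 + 38k) − (50(k+1)^2 + 38(k+1)) = 100k^2 - 24k - 88, which is nonnegative for all k ≥ 8.
Combining, 3^(k + 1) ≥ 50(k+1)^2 + 38(k+1).
Hence, by induction on r, the claim holds for every r ≥ 8.
Hence the smallest such n_0 is 8.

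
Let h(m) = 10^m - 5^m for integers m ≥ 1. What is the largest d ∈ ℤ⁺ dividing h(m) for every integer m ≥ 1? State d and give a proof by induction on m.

Computing the first values: h(1) = 5 and h(2) = 75; gcd(5, 75) = 5, so d ≤ 5.
We prove 5 | 10^m - 5^m for all m ≥ 1 by induction on m.
For the base case m = 1: h(1) = 5 = 5·(1), so 5 | h(1).
Inductive step: assume the claim holds for m = r, i.e. 5 | h(r). Then
10^{r+1} − 5^{r+1} = 10·10^r − 5·5^r = 10·(10^r − 5^r) + (5)·5^r. The first term is divisible by 5 by the inductive hypothesis, and the second term (5)·5^r is divisible by 5 since 5 | 5. Hence 5 | h(r+1).
Hence, by induction on m, the claim holds for every m ≥ 1.
Therefore the largest such d is 5.

d = 5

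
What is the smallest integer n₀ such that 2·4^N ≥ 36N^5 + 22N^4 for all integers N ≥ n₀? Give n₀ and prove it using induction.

n₀ = 11

At N = 10: 2097152 < 3820000, so the inequality fails and n₀ ≥ 11. We prove 2·4^N ≥ 36N^5 + 22N^4 for all N ≥ 11.
Base step (N = 11): 2·4^N = 8388608 and 36N^5 + 22N^4 = 6119938, so 8388608 ≥ 6119938.
Inductive step: suppose the statement holds for some i ≥ 11, so 2·4^i ≥ 36i^5 + 22i^4.
Then 2·4^(i + 1) = 4·(2·4^i) ≥ 4·(36i^5 + 22i^4).
Also, for i ≥ 11 we have 4·(36i^5 + 22i^4) ≥ 36(i+1)^5 + 22(i+1)^4, since 4·(36i^5 + 22i^4) − (36(i+1)^5 + 22(i+1)^4) = 108i^5 - 114i^4 - 448i^3 - 492i^2 - 268i - 58, which is nonnegative for all i ≥ 11.
Combining, 2·4^(i + 1) ≥ 36(i+1)^5 + 22(i+1)^4.
Hence, by induction on N, the claim holds for every N ≥ 11.
Hence the smallest such n₀ is 11.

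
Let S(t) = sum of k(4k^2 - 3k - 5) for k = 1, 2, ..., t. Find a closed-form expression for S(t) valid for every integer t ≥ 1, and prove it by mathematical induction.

We claim S(t) = t(t + 1)(t^2 - 3) for all t ≥ 1.
When t = 1: S(1) = -4, and the closed form gives -4. They agree.
For the inductive step, assume it holds for an arbitrary k ≥ 1, so S(k) = k(k^3 + k^2 - 3k - 3).
Then S(k+1) = S(k) + (4k^3 + 9k^2 + k - 4) = (k(k^3 + k^2 - 3k - 3)) + (4k^3 + 9k^2 + k - 4).
Simplifying, S(k+1) = (k + 1)(k + 2)(k^2 + 2k - 2) = (k+1)((k+1) + 1)((k+1)^2 - 3),
which is the closed form with t = k+1.
Hence, by induction on t, the claim holds for every t ≥ 1.

S(t) = t(t + 1)(t^2 - 3)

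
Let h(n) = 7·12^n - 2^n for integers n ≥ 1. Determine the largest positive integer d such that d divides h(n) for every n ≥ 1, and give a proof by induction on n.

d = 2

Computing the first values: h(1) = 82 and h(2) = 1004; gcd(82, 1004) = 2, so d ≤ 2.
We prove 2 | 7·12^n - 2^n for all n ≥ 1 by induction on n.
Base step (n = 1): h(1) = 82 = 2·(41), so 2 | h(1).
Inductive step: assume the claim holds for n = j, i.e. 2 | h(j). Then
h(j+1) − 12·h(j) = (7·12^(j+1) - 2^(j+1)) − 12·(7·12^j - 2^j) = (-1)·2^j·(2 − 12) = (10)·2^j. Since 2 | h(j) by the inductive hypothesis, 2 | 12·h(j); and 2 | 10 since 10 = 2·5. Therefore 2 | h(j+1).
Hence, by induction on n, the claim holds for every n ≥ 1.
Therefore the largest such d is 2.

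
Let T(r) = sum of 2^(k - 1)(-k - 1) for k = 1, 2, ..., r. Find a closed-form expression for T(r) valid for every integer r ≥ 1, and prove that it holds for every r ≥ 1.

T(r) = -2^r·r

We claim T(r) = -2^r·r for all r ≥ 1.
Base case (r = 1): T(1) = -2, and the closed form gives -2. They agree.
Inductive step: suppose the statement holds for some k ≥ 1, so T(k) = -2^k·k.
Then T(k+1) = T(k) + (2^k(-k - 2)) = (-2^k·k) + (2^k(-k - 2)).
Simplifying, T(k+1) = 2^(k + 1)(-k - 1) = -2^(k+1)·(k+1),
which is the closed form with r = k+1.
By the principle of mathematical induction, the result holds for all r ≥ 1.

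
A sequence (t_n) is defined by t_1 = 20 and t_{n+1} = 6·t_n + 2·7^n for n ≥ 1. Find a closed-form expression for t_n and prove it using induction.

Computing the first terms: t_1 = 20, t_2 = 134, t_3 = 902. This suggests t_n = 6^n + 2·7^n.
Base case (n = 1): the formula gives 20 = 20 = t_1.
Suppose the result is true for n = i, so t_i = 6^i + 2·7^i.
Then t_{i+1} = 6·t_i + 2·7^i = 6·(6^i + 2·7^i) + 2·7^i = 6^(i + 1) + 2·7^(i + 1),
which is the claimed formula at n = i+1.
This completes the induction.

t_n = 6^n + 2·7^n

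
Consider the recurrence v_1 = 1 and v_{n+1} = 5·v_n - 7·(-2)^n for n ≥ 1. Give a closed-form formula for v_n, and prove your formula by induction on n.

v_n = (-2)^n + 3·5^(n - 1)

Computing the first terms: v_1 = 1, v_2 = 19, v_3 = 67. This suggests v_n = (-2)^n + 3·5^(n - 1).
Base case (n = 1): the formula gives 1 = 1 = v_1.
Inductive step: suppose the statement holds for some j ≥ 1, so v_j = (-2)^j + 3·5^(j - 1).
Then v_{j+1} = 5·v_j - 7·(-2)^j = 5·((-2)^j + 3·5^(j - 1)) - 7·(-2)^j = (-2)^(j + 1) + 3·5^j = (-2)^(j+1) + 3·5^((j+1) - 1),
which is the claimed formula at n = j+1.
This completes the induction.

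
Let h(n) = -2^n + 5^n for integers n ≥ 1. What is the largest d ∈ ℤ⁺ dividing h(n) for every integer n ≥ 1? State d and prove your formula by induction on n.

d = 3

Computing the first values: h(1) = 3 and h(2) = 21; gcd(3, 21) = 3, so d ≤ 3.
We prove 3 | -2^n + 5^n for all n ≥ 1 by induction on n.
When n = 1: h(1) = 3 = 3·(1), so 3 | h(1).
Suppose the result is true for n = r, i.e. 3 | h(r). Then
5^{r+1} − 2^{r+1} = 5·5^r − 2·2^r = 5·(5^r − 2^r) + (3)·2^r. The first term is divisible by 3 by the inductive hypothesis, and the second term (3)·2^r is divisible by 3 since 3 | 3. Hence 3 | h(r+1).
By induction, the statement is established for all n ≥ 1.
Therefore the largest such d is 3.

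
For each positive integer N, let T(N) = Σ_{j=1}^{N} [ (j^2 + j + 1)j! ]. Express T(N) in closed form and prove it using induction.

We claim T(N) = (N + 1)(N + 1)! - 1 for all N ≥ 1.
Base case (N = 1): T(1) = 3, and the closed form gives 3. They agree.
For the inductive step, assume it holds for an arbitrary j ≥ 1, so T(j) = (j + 1)(j + 1)! - 1.
Then T(j+1) = T(j) + ((j^2 + 3j + 3)(j + 1)!) = ((j + 1)(j + 1)! - 1) + ((j^2 + 3j + 3)(j + 1)!).
Simplifying, T(j+1) = ((j+1) + 1)((j+1) + 1)! - 1,
which is the closed form with N = j+1.
By induction, the statement is established for all N ≥ 1.

T(N) = (N + 1)(N + 1)! - 1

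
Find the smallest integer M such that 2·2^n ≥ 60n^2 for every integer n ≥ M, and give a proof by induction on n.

At n = 12: 8192 < 8640, so the inequality fails and M ≥ 13. We prove 2·2^n ≥ 60n^2 for all n ≥ 13.
Base step (n = 13): 2·2^n = 16384 and 60n^2 = 10140, so 16384 ≥ 10140.
Inductive step: assume the claim holds for n = j, so 2·2^j ≥ 60j^2.
Then 2·2^(j + 1) = 2·(2·2^j) ≥ 2·(60j^2).
Also, for j ≥ 13 we have 2·(60j^2) ≥ 60(j+1)^2, since 2 ≥ (1 + 1/j)^2 for all j ≥ 13.
Combining, 2·2^(j + 1) ≥ 60(j+1)^2.
By induction, the statement is established for all n ≥ 13.
Hence the smallest such M is 13.

M = 13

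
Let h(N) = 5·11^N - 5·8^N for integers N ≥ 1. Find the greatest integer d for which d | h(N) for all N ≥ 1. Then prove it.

d = 15

Computing the first values: h(1) = 15 and h(2) = 285; gcd(15, 285) = 15, so d ≤ 15.
We prove 15 | 5·11^N - 5·8^N for all N ≥ 1 by induction on N.
Base case (N = 1): h(1) = 15 = 15·(1), so 15 | h(1).
Suppose the result is true for N = m, i.e. 15 | h(m). Then
h(m+1) − 11·h(m) = (5·11^(m+1) - 5·8^(m+1)) − 11·(5·11^m - 5·8^m) = (-5)·8^m·(8 − 11) = (15)·8^m. Since 15 | h(m) by the inductive hypothesis, 15 | 11·h(m); and 15 | 15 since 15 = 15·1. Therefore 15 | h(m+1).
Hence, by induction on N, the claim holds for every N ≥ 1.
Therefore the largest such d is 15.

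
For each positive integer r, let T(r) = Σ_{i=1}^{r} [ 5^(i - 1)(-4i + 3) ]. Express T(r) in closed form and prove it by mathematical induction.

T(r) = 5^r(-r + 1) - 1

We claim T(r) = 5^r(-r + 1) - 1 for all r ≥ 1.
When r = 1: T(1) = -1, and the closed form gives -1. They agree.
Inductive step: assume the claim holds for r = i, so T(i) = 5^i(-i + 1) - 1.
Then T(i+1) = T(i) + (5^i(-4i - 1)) = (5^i(-i + 1) - 1) + (5^i(-4i - 1)).
Simplifying, T(i+1) = -5·5^i·i - 1 = 5^(i+1)(-(i+1) + 1) - 1,
which is the closed form with r = i+1.
By induction, the statement is established for all r ≥ 1.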